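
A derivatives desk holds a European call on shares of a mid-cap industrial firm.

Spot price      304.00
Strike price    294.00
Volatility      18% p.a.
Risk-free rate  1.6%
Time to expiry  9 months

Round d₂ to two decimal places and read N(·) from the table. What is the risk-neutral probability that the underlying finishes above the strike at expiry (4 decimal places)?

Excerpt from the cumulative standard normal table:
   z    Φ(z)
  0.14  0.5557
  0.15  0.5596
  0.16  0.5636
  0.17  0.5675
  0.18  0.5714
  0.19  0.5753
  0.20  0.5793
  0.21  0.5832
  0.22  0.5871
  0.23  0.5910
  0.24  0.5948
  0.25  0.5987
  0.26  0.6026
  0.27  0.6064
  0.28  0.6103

T = 0.75;  σ√T = 0.1559
d₁ = [ln(304/294) + (0.016 + ½·0.18²)·0.75] / (σ√T) = (0.0334 + 0.0241) / 0.1559 = 0.3695 ⇒ 0.37
d₂ = 0.3695 − 0.1559 = 0.2136 ⇒ 0.21
Risk-neutral Pr[S_T > K] = N(d₂) = N(0.21) = 0.5832

0.5832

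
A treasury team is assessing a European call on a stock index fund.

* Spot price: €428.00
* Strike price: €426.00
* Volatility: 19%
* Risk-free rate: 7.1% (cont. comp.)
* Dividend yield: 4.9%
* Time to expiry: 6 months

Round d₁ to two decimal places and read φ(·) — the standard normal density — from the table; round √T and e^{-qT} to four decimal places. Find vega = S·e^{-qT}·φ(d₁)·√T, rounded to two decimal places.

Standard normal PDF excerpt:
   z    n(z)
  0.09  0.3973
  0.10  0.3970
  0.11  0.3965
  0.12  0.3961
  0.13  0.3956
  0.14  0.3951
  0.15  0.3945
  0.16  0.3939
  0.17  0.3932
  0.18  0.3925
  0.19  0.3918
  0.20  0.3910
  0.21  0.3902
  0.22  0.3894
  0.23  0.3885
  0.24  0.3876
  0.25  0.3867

T = 0.5;  σ√T = 0.1344
d₁ = [ln(428/426) + (0.071 − 0.049 + 0.19²/2)·0.5] / 0.1344 = [0.0047 + 0.0200] / 0.1344 = 0.1839 ≈ 0.18
√T = √0.5 = 0.7071
φ(d₁) = φ(0.18) = 0.3925
e^(−qT) = e^(−0.049·0.5) = 0.9758
vega = S·e^(−qT)·φ(d₁)·√T = 428·0.9758·0.3925·0.7071 = 115.9111

115.91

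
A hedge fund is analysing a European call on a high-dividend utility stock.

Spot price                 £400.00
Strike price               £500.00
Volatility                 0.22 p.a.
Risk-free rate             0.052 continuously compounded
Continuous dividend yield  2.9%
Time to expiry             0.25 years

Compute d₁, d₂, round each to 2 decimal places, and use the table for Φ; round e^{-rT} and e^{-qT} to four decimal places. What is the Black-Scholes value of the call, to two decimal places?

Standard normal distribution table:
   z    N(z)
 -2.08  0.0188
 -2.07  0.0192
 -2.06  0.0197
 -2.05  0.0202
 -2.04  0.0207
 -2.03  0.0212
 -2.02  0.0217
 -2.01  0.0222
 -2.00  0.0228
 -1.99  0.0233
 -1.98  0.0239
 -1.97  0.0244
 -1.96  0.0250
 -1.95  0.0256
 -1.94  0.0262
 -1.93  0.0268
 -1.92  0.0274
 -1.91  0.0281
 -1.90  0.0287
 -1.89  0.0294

T = 0.25;  σ√T = 0.1100
d₁ = [ln(400/500) + (0.052 − 0.029 + ½·0.22²)·0.25] / (σ√T) = (-0.2231 + 0.0118) / 0.1100 = -1.9213 which rounds to -1.92
d₂ = -1.9213 − 0.1100 = -2.0313 which rounds to -2.03
exp(−qT) = exp(−0.029·0.25) = 0.9928;  exp(−rT) = exp(−0.052·0.25) = 0.9871
C = 400·0.9928·N(-1.92) − 500·0.9871·N(-2.03) = 400·0.9928·0.0274 − 500·0.9871·0.0212 = 10.8811 − 10.4633 = 0.4178

£0.42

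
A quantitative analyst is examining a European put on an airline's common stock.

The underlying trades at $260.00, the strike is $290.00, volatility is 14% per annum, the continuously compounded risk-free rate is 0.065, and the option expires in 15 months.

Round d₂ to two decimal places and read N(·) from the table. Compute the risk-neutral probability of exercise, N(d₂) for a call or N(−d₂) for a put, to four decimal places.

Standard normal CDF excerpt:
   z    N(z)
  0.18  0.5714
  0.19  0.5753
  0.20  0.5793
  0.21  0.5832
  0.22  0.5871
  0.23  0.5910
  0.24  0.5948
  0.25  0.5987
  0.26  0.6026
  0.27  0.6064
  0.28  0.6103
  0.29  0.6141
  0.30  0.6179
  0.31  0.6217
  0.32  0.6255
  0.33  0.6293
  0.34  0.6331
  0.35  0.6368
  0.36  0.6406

T = 1.25;  σ√T = 0.1565
ln(S/K) + (r + σ²/2)T = ln(260/290) + (0.065 + 0.14²/2)·1.25 = -0.1092 + 0.0935 = -0.0157
d₁ = -0.0157 / 0.1565 = -0.1003 → -0.10
d₂ = d₁ − σ√T = -0.1003 − 0.1565 = -0.2568 → -0.26
Pr(exercise) under Q = N(−d₂) = N(0.26) = 0.6026

0.6026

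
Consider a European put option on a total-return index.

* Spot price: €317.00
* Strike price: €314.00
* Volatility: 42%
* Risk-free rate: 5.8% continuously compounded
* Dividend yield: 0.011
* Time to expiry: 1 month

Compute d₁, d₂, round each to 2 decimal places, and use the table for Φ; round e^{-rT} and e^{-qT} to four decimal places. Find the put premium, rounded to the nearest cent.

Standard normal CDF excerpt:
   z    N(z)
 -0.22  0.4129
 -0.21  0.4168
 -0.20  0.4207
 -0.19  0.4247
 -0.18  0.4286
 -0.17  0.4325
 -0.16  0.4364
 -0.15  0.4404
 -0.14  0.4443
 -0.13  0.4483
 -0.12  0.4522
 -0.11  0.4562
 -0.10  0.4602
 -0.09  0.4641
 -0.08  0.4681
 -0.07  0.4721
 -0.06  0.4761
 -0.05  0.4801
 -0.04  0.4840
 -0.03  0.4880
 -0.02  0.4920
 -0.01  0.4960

σ√T = 0.42 × 0.2887 = 0.1212
ln(S/K) + (r − q + σ²/2)T = ln(317/314) + (0.058 − 0.011 + 0.42²/2)·0.08333 = 0.0095 + 0.0113 = 0.0208
d₁ = 0.0208 / 0.1212 = 0.1714 → 0.17
d₂ = d₁ − σ√T = 0.1714 − 0.1212 = 0.0501 → 0.05
e^(−qT) = e^(−0.011·0.08333) = 0.9991;  e^(−rT) = e^(−0.058·0.08333) = 0.9952
P = 314·0.9952·N(-0.05) − 317·0.9991·N(-0.17) = 314·0.9952·0.4801 − 317·0.9991·0.4325 = 150.0278 − 136.9791 = 13.0487

€13.05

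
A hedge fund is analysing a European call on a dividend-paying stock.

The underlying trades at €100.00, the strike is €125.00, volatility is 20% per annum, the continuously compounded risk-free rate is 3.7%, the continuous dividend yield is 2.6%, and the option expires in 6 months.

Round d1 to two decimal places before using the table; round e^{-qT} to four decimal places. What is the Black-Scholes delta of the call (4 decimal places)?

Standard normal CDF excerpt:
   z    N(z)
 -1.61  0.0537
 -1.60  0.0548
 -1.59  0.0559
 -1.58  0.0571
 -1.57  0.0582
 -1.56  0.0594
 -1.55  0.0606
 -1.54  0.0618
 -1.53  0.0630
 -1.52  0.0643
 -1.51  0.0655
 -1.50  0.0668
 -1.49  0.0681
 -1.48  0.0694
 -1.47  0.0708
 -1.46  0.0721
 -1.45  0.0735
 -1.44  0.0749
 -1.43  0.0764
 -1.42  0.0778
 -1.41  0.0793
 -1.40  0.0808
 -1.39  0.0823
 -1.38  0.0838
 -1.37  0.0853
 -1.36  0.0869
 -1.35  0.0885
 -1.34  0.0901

T = 0.5;  σ√T = 0.1414
ln(S/K) + (r − q + σ²/2)T = ln(100/125) + (0.037 − 0.026 + 0.2²/2)·0.5 = -0.2231 + 0.0155 = -0.2076
d₁ = -0.2076 / 0.1414 = -1.4683 → -1.47
N(d₁) = N(-1.47) = 0.0708
Δ_call = exp(−qT)·N(d₁) = 0.9871·0.0708 = 0.0699

0.0699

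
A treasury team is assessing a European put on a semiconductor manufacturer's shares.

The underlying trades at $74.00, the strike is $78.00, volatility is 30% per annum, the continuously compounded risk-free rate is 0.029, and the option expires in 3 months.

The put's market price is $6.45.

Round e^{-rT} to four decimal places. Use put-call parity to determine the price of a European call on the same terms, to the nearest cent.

$3.01

exp(−rT) = exp(−0.029·0.25) = 0.9928
Put-call parity: C − P = S − K·e^(−rT) = 74 − 78·0.9928 = 74 − 77.4384 = -3.4384
C = P + (C − P) = 6.45 + (-3.4384) = 3.0116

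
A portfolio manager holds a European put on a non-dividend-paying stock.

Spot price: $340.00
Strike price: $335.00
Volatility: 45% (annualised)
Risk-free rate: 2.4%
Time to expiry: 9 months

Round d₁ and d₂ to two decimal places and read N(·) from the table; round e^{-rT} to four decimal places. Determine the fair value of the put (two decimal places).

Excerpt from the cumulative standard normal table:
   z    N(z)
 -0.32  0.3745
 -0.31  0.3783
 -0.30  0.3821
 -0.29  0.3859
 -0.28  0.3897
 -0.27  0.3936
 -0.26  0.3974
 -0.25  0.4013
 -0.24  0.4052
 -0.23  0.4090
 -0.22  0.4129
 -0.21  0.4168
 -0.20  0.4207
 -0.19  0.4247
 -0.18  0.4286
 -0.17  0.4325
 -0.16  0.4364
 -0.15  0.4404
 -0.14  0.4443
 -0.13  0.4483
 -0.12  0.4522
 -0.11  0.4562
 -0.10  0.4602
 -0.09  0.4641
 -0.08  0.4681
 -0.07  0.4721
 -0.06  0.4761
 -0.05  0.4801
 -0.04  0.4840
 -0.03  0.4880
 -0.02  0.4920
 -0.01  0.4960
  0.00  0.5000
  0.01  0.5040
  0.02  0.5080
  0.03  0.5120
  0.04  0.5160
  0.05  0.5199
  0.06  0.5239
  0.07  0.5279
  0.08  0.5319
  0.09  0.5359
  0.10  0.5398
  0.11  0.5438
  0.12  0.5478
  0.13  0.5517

σ√T = 0.45·√0.75 = 0.3897
ln(S/K) + (r + σ²/2)T = ln(340/335) + (0.024 + 0.45²/2)·0.75 = 0.0148 + 0.0939 = 0.1088
d₁ = 0.1088 / 0.3897 = 0.2791 ⇒ 0.28
d₂ = d₁ − σ√T = 0.2791 − 0.3897 = -0.1107 ⇒ -0.11
exp(−rT) = exp(−0.024·0.75) = 0.9822
N(−d₂) = N(0.11) = 0.5438;  N(−d₁) = N(-0.28) = 0.3897
P = 335·0.9822·0.5438 − 340·0.3897 = 178.9303 − 132.4980 = 46.4323

$46.43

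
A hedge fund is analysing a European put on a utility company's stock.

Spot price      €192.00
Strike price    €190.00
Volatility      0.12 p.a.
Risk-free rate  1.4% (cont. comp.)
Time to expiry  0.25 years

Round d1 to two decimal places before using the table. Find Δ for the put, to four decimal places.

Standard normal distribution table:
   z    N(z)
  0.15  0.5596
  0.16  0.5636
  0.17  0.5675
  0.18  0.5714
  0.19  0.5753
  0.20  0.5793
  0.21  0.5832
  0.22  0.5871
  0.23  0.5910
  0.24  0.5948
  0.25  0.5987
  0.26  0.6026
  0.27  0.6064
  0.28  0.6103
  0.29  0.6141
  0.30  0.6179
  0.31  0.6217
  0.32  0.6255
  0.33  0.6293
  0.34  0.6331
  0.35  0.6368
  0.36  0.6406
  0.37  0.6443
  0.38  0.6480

-0.3974

σ√T = 0.12 × 0.5000 = 0.0600
ln(S/K) + (r + σ²/2)T = ln(192/190) + (0.014 + 0.12²/2)·0.25 = 0.0105 + 0.0053 = 0.0158
d₁ = 0.0158 / 0.0600 = 0.2629 ⇒ 0.26
N(d₁) = N(0.26) = 0.6026
Δ_put = N(d₁) − 1 = 0.6026 − 1 = -0.3974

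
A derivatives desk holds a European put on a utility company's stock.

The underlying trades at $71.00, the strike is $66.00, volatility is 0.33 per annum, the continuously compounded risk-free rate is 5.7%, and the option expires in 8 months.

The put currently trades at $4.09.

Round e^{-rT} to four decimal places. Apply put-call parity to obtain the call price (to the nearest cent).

$11.55

e^(−rT) = e^(−0.057·0.6667) = 0.9627
Put-call parity: C − P = S − K·e^(−rT) = 71 − 66·0.9627 = 71 − 63.5382 = 7.4618
C = P + (C − P) = 4.09 + (7.4618) = 11.5518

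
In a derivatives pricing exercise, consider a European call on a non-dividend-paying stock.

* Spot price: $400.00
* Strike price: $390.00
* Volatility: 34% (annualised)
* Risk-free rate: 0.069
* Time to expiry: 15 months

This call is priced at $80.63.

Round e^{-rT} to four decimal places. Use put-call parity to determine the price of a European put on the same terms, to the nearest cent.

$38.42

e^(−rT) = e^(−0.069·1.25) = 0.9174
Put-call parity: C − P = S − K·e^(−rT) = 400 − 390·0.9174 = 400 − 357.7860 = 42.2140
P = C − (C − P) = 80.63 − (42.2140) = 38.4160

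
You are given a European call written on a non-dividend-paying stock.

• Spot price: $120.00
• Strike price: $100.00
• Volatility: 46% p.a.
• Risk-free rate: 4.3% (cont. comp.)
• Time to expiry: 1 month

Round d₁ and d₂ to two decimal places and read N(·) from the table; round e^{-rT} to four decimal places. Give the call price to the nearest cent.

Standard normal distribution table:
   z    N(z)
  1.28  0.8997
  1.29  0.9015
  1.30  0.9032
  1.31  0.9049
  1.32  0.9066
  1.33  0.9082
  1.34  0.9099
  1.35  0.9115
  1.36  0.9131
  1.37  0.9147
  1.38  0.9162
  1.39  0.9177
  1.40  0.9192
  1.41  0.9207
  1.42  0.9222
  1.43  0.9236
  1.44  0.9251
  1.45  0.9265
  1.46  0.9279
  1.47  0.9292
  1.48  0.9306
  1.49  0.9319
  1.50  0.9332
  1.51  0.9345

σ√T = 0.46·√0.08333 = 0.1328
ln(S/K) + (r + σ²/2)T = ln(120/100) + (0.043 + 0.46²/2)·0.08333 = 0.1823 + 0.0124 = 0.1947
d₁ = 0.1947 / 0.1328 = 1.4664 → 1.47
d₂ = d₁ − σ√T = 1.4664 − 0.1328 = 1.3336 → 1.33
exp(−rT) = exp(−0.043·0.08333) = 0.9964
C = 120·N(1.47) − 100·0.9964·N(1.33) = 120·0.9292 − 100·0.9964·0.9082 = 111.5040 − 90.4930 = 21.0110

$21.01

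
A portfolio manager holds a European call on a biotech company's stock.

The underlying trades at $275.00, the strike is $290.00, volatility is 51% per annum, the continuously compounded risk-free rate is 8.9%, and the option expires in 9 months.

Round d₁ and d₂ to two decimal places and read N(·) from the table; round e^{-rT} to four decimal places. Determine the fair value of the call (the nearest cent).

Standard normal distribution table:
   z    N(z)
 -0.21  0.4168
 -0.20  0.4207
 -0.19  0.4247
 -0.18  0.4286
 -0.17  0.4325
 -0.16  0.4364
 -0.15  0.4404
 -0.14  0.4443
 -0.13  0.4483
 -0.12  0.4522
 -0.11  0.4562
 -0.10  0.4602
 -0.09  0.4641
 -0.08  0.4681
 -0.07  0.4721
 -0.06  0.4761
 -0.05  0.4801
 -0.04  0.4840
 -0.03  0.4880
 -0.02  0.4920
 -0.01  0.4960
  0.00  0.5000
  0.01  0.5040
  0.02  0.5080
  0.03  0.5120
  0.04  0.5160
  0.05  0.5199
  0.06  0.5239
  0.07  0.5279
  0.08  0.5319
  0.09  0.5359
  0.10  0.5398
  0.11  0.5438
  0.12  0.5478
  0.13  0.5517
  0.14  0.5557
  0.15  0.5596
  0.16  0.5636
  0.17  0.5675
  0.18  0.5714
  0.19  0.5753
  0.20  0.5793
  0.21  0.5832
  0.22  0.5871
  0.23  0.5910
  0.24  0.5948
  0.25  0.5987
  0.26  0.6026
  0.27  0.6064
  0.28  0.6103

$49.44

σ√T = 0.51·√0.75 = 0.4417
d₁ = [ln(275/290) + (0.089 + 0.51²/2)·0.75] / 0.4417 = [-0.0531 + 0.1643] / 0.4417 = 0.2517 → 0.25
d₂ = d₁ − σ√T = 0.2517 − 0.4417 = -0.1900 → -0.19
e^(−rT) = e^(−0.089·0.75) = 0.9354
N(d₁) = N(0.25) = 0.5987;  N(d₂) = N(-0.19) = 0.4247
C = 275·0.5987 − 290·0.9354·0.4247 = 164.6425 − 115.2067 = 49.4358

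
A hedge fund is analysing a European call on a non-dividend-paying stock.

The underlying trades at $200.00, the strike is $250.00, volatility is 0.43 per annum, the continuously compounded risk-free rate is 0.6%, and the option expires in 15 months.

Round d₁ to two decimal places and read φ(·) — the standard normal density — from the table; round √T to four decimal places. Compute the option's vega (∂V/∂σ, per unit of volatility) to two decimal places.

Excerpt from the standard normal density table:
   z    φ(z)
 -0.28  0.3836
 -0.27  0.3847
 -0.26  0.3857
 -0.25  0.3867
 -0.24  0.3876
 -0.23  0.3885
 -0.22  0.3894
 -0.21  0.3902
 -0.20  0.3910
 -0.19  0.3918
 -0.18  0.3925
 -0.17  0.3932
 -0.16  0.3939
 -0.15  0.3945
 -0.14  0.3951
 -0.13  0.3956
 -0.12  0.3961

87.25

σ√T = 0.43·√1.25 = 0.4808
d₁ = [ln(200/250) + (0.006 + 0.43²/2)·1.25] / 0.4808 = [-0.2231 + 0.1231] / 0.4808 = -0.2082 ≈ -0.21
√T = √1.25 = 1.1180
φ(d₁) = φ(-0.21) = 0.3902
vega = S·φ(d₁)·√T = 200·0.3902·1.1180 = 87.2487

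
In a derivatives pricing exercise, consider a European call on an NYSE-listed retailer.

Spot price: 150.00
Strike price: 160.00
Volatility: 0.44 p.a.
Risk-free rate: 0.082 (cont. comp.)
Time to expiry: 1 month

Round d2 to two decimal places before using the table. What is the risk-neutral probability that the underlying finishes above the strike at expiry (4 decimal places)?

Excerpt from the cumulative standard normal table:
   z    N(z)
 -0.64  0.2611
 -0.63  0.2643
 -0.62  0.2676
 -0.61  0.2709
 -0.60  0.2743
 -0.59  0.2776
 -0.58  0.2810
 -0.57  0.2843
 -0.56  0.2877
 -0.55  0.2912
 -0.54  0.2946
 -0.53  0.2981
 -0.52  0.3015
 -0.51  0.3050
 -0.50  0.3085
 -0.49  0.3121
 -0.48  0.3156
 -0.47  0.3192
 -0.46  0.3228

0.3015

T = 0.08333;  σ√T = 0.1270
d₁ = [ln(150/160) + (0.082 + 0.44²/2)·0.08333] / 0.1270 = [-0.0645 + 0.0149] / 0.1270 = -0.3908 ≈ -0.39
d₂ = d₁ − σ√T = -0.3908 − 0.1270 = -0.5178 ≈ -0.52
Pr(exercise) under Q = N(d₂) = 0.3015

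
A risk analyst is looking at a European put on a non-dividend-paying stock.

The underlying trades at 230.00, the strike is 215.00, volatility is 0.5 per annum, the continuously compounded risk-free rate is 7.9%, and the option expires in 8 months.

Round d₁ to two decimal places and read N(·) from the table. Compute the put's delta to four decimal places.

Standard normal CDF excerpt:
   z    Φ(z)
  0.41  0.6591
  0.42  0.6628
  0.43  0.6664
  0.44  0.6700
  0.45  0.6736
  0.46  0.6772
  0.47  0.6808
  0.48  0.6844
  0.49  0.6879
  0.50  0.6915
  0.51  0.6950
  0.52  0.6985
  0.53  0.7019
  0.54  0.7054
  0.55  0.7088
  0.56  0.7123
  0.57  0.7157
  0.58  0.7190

σ√T = 0.5·√0.6667 = 0.4082
d₁ = [ln(230/215) + (0.079 + 0.5²/2)·0.6667] / 0.4082 = [0.0674 + 0.1360] / 0.4082 = 0.4983 → 0.50
N(d₁) = N(0.50) = 0.6915
Δ_put = N(d₁) − 1 = 0.6915 − 1 = -0.3085

-0.3085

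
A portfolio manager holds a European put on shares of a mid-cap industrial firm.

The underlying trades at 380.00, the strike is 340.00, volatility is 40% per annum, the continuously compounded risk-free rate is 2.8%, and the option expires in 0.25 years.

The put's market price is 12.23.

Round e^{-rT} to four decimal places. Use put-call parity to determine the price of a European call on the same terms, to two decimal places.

54.61

exp(−rT) = exp(−0.028·0.25) = 0.9930
Put-call parity: C − P = S − K·e^(−rT) = 380 − 340·0.9930 = 380 − 337.6200 = 42.3800
C = P + (C − P) = 12.23 + (42.3800) = 54.6100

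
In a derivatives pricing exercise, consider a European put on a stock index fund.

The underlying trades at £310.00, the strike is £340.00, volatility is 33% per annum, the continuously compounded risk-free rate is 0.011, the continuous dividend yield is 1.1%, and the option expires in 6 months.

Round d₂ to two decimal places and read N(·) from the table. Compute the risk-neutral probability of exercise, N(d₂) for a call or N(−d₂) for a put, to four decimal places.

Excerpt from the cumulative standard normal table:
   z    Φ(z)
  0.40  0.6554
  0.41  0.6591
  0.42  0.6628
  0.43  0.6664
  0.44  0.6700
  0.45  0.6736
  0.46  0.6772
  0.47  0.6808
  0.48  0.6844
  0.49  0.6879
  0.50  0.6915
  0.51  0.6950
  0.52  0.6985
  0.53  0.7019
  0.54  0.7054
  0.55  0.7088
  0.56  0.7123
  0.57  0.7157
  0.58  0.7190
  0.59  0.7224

0.6950

σ√T = 0.33·√0.5 = 0.2333
d₁ = [ln(310/340) + (0.011 − 0.011 + ½·0.33²)·0.5] / (σ√T) = (-0.0924 + 0.0272) / 0.2333 = -0.2792 ⇒ -0.28
d₂ = -0.2792 − 0.2333 = -0.5125 ⇒ -0.51
Risk-neutral Pr[S_T < K] = N(−d₂) = N(0.51) = 0.6950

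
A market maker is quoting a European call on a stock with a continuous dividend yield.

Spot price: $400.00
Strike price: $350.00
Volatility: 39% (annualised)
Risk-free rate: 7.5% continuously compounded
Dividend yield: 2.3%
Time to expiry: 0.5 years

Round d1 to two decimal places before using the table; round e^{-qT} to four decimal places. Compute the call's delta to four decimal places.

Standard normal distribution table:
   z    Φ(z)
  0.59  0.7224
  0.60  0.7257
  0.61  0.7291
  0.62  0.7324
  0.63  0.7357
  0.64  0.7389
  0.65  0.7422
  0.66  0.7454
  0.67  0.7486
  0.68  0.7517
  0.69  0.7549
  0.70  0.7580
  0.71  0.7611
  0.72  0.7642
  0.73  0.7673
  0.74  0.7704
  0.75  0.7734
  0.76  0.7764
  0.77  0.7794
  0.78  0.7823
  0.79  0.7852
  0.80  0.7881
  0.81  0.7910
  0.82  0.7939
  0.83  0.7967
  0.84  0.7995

T = 0.5;  σ√T = 0.2758
d₁ = [ln(400/350) + (0.075 − 0.023 + 0.39²/2)·0.5] / 0.2758 = [0.1335 + 0.0640] / 0.2758 = 0.7164 → 0.72
N(d₁) = N(0.72) = 0.7642
Δ_call = exp(−qT)·N(d₁) = 0.9886·0.7642 = 0.7555

0.7555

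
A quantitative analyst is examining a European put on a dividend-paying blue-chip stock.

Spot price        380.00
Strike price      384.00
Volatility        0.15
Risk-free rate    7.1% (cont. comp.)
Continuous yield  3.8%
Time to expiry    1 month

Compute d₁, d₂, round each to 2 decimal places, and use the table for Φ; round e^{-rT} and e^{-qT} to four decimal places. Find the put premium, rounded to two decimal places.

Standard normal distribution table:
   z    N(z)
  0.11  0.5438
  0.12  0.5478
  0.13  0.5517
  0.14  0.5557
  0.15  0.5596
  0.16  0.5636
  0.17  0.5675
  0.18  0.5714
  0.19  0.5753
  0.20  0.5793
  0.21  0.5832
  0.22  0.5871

σ√T = 0.15·√0.08333 = 0.0433
d₁ = [ln(380/384) + (0.071 − 0.038 + 0.15²/2)·0.08333] / 0.0433 = [-0.0105 + 0.0037] / 0.0433 = -0.1567 → -0.16
d₂ = d₁ − σ√T = -0.1567 − 0.0433 = -0.2000 → -0.20
e^(−qT) = e^(−0.038·0.08333) = 0.9968;  e^(−rT) = e^(−0.071·0.08333) = 0.9941
P = 384·0.9941·N(0.20) − 380·0.9968·N(0.16) = 384·0.9941·0.5793 − 380·0.9968·0.5636 = 221.1387 − 213.4827 = 7.6561

7.66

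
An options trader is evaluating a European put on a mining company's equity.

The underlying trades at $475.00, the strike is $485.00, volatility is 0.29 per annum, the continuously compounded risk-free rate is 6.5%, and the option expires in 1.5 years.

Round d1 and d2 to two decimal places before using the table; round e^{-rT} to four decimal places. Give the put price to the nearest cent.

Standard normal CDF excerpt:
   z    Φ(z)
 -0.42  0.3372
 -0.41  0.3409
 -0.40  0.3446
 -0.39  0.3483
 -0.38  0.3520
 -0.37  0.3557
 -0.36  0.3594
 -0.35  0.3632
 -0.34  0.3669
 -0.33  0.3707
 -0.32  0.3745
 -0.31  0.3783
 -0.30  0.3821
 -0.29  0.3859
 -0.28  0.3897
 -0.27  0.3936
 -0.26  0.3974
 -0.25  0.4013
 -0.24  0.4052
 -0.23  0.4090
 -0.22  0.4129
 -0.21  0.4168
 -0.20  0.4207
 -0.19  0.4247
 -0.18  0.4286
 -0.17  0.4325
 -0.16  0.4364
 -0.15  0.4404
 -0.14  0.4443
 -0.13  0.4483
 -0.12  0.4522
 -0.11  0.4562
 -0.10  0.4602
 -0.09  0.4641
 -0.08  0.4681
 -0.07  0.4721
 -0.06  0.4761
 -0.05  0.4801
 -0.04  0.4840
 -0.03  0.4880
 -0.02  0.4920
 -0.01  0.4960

$47.49

T = 1.5;  σ√T = 0.3552
ln(S/K) + (r + σ²/2)T = ln(475/485) + (0.065 + 0.29²/2)·1.5 = -0.0208 + 0.1606 = 0.1397
d₁ = 0.1397 / 0.3552 = 0.3934 which rounds to 0.39
d₂ = d₁ − σ√T = 0.3934 − 0.3552 = 0.0383 which rounds to 0.04
e^(−rT) = e^(−0.065·1.5) = 0.9071
N(−d₂) = N(-0.04) = 0.4840;  N(−d₁) = N(-0.39) = 0.3483
P = 485·0.9071·0.4840 − 475·0.3483 = 212.9327 − 165.4425 = 47.4902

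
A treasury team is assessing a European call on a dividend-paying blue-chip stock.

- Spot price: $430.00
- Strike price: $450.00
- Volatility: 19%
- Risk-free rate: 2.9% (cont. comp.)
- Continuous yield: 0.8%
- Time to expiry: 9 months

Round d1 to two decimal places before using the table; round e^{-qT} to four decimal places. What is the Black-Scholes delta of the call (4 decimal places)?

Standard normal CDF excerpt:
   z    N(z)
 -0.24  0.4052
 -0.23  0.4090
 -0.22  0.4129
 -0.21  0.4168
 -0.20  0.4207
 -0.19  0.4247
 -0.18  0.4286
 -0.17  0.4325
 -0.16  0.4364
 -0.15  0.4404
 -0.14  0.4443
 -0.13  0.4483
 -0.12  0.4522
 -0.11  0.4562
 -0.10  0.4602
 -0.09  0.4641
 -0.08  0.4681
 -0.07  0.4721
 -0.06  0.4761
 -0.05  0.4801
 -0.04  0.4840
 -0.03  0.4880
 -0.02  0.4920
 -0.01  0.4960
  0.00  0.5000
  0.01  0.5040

0.4574

σ√T = 0.19·√0.75 = 0.1645
ln(S/K) + (r − q + σ²/2)T = ln(430/450) + (0.029 − 0.008 + 0.19²/2)·0.75 = -0.0455 + 0.0293 = -0.0162
d₁ = -0.0162 / 0.1645 = -0.0983 which rounds to -0.10
N(d₁) = N(-0.10) = 0.4602
Δ_call = exp(−qT)·N(d₁) = 0.9940·0.4602 = 0.4574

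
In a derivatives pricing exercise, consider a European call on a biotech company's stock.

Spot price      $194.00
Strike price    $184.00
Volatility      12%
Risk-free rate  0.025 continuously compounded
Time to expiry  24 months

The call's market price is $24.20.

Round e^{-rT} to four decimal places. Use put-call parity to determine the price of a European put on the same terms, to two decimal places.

exp(−rT) = exp(−0.025·2) = 0.9512
Put-call parity: C − P = S − K·e^(−rT) = 194 − 184·0.9512 = 194 − 175.0208 = 18.9792
P = C − (C − P) = 24.20 − (18.9792) = 5.2208

$5.22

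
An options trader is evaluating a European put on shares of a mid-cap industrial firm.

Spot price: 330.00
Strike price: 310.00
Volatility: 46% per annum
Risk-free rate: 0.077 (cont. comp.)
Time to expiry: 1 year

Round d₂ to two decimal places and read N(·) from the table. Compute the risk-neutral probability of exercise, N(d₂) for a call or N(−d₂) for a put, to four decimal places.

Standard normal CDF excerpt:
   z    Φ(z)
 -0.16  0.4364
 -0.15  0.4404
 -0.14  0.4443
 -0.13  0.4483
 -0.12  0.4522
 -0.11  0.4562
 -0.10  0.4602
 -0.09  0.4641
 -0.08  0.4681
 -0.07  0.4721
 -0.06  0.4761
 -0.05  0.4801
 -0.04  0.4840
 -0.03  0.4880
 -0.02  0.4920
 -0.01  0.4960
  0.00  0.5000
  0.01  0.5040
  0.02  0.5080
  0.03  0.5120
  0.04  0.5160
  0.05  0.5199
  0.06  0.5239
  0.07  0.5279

0.4721

T = 1;  σ√T = 0.4600
ln(S/K) + (r + σ²/2)T = ln(330/310) + (0.077 + 0.46²/2)·1 = 0.0625 + 0.1828 = 0.2453
d₁ = 0.2453 / 0.4600 = 0.5333 → 0.53
d₂ = d₁ − σ√T = 0.5333 − 0.4600 = 0.0733 → 0.07
Risk-neutral Pr[S_T < K] = N(−d₂) = N(-0.07) = 0.4721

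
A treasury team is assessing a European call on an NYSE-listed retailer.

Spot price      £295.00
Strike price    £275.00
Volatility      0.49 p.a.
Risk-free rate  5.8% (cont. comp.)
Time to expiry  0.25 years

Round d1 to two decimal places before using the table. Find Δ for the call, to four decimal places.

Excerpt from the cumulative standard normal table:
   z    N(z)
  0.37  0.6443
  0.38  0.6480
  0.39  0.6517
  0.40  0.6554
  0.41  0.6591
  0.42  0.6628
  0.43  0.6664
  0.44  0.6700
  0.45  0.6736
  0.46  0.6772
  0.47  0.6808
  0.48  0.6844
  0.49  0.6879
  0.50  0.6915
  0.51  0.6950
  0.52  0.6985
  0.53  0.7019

T = 0.25;  σ√T = 0.2450
d₁ = [ln(295/275) + (0.058 + ½·0.49²)·0.25] / (σ√T) = (0.0702 + 0.0445) / 0.2450 = 0.4682 → 0.47
N(d₁) = N(0.47) = 0.6808
Δ_call = N(d₁) = 0.6808

0.6808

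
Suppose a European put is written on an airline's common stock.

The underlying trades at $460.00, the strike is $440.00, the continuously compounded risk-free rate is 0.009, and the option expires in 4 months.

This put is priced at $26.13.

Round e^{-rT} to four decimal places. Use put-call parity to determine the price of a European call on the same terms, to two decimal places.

exp(−rT) = exp(−0.009·0.3333) = 0.9970
Put-call parity: C − P = S − K·e^(−rT) = 460 − 440·0.9970 = 460 − 438.6800 = 21.3200
C = P + (C − P) = 26.13 + (21.3200) = 47.4500

$47.45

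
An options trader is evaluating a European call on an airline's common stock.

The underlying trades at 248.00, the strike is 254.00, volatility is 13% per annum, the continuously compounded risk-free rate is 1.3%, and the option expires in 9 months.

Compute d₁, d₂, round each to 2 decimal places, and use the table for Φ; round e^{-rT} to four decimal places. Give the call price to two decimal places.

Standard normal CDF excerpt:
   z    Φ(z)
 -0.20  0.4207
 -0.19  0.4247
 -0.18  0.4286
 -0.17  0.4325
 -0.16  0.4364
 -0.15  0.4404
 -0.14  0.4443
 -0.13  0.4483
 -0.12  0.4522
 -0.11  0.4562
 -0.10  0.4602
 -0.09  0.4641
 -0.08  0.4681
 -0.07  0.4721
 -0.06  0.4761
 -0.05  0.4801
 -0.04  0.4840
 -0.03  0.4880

9.27

σ√T = 0.13·√0.75 = 0.1126
d₁ = [ln(248/254) + (0.013 + 0.13²/2)·0.75] / 0.1126 = [-0.0239 + 0.0161] / 0.1126 = -0.0694 → -0.07
d₂ = d₁ − σ√T = -0.0694 − 0.1126 = -0.1820 → -0.18
exp(−rT) = exp(−0.013·0.75) = 0.9903
C = 248·N(-0.07) − 254·0.9903·N(-0.18) = 248·0.4721 − 254·0.9903·0.4286 = 117.0808 − 107.8084 = 9.2724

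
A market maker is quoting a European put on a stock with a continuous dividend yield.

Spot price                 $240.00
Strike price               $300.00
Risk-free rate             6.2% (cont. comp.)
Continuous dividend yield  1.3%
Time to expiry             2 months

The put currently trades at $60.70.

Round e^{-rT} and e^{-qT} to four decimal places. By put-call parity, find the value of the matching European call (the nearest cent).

exp(−qT) = exp(−0.013·0.1667) = 0.9978;  exp(−rT) = exp(−0.062·0.1667) = 0.9897
Put-call parity: C − P = S·e^(−qT) − K·e^(−rT) = 240·0.9978 − 300·0.9897 = 239.4720 − 296.9100 = -57.4380
C = P + (C − P) = 60.70 + (-57.4380) = 3.2620

$3.26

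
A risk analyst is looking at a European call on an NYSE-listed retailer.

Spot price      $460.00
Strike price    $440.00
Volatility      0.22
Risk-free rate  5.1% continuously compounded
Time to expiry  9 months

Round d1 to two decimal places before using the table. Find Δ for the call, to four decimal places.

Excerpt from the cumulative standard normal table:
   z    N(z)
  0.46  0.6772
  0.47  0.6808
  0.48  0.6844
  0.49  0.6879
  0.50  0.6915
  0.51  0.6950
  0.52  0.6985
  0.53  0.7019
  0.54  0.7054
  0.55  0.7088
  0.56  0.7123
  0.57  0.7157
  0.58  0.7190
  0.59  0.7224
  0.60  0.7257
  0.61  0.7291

0.7019

σ√T = 0.22·√0.75 = 0.1905
ln(S/K) + (r + σ²/2)T = ln(460/440) + (0.051 + 0.22²/2)·0.75 = 0.0445 + 0.0564 = 0.1009
d₁ = 0.1009 / 0.1905 = 0.5293 ⇒ 0.53
N(d₁) = N(0.53) = 0.7019
Δ_call = N(d₁) = 0.7019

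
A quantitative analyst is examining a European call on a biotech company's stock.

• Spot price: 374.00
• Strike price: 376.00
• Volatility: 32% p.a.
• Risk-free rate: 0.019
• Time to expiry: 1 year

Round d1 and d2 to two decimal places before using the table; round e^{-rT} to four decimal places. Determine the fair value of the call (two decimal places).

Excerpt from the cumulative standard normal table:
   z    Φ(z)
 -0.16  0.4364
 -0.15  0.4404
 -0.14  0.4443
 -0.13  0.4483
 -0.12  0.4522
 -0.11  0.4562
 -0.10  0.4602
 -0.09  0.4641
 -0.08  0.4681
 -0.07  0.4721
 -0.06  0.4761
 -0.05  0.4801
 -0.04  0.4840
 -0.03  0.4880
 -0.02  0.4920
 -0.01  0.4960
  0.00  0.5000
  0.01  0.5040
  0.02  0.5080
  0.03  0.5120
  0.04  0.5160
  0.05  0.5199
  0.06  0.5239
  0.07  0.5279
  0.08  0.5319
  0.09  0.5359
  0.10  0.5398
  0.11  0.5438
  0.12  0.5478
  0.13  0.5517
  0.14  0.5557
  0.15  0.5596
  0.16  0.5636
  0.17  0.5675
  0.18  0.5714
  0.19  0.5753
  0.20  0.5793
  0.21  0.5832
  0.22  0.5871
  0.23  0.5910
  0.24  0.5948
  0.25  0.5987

T = 1;  σ√T = 0.3200
d₁ = [ln(374/376) + (0.019 + 0.32²/2)·1] / 0.3200 = [-0.0053 + 0.0702] / 0.3200 = 0.2027 which rounds to 0.20
d₂ = d₁ − σ√T = 0.2027 − 0.3200 = -0.1173 which rounds to -0.12
e^(−rT) = e^(−0.019·1) = 0.9812
N(d₁) = N(0.20) = 0.5793;  N(d₂) = N(-0.12) = 0.4522
C = 374·0.5793 − 376·0.9812·0.4522 = 216.6582 − 166.8307 = 49.8275

49.83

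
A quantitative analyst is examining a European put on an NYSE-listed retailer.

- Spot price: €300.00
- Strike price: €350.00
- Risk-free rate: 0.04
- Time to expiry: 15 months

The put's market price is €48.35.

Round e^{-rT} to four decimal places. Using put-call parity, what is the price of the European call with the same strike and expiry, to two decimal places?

€15.43

e^(−rT) = e^(−0.04·1.25) = 0.9512
Put-call parity: C − P = S − K·e^(−rT) = 300 − 350·0.9512 = 300 − 332.9200 = -32.9200
C = P + (C − P) = 48.35 + (-32.9200) = 15.4300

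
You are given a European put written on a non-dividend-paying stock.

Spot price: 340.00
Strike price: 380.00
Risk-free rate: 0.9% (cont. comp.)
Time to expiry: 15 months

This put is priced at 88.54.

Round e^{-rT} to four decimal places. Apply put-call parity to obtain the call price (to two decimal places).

e^(−rT) = e^(−0.009·1.25) = 0.9888
Put-call parity: C − P = S − K·e^(−rT) = 340 − 380·0.9888 = 340 − 375.7440 = -35.7440
C = P + (C − P) = 88.54 + (-35.7440) = 52.7960

52.80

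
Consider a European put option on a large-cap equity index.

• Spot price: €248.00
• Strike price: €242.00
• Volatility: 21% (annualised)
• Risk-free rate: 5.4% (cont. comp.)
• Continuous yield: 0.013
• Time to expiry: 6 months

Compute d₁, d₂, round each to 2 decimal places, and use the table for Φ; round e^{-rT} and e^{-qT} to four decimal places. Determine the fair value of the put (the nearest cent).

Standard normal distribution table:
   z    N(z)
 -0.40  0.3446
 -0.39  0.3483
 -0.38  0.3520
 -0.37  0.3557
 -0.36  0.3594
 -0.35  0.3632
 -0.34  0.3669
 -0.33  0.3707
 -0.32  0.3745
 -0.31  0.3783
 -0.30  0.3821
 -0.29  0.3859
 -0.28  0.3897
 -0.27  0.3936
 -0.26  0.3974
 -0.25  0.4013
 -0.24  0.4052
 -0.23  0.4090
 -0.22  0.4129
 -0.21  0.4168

σ√T = 0.21·√0.5 = 0.1485
d₁ = [ln(248/242) + (0.054 − 0.013 + ½·0.21²)·0.5] / (σ√T) = (0.0245 + 0.0315) / 0.1485 = 0.3772 ⇒ 0.38
d₂ = 0.3772 − 0.1485 = 0.2287 ⇒ 0.23
e^(−qT) = e^(−0.013·0.5) = 0.9935;  e^(−rT) = e^(−0.054·0.5) = 0.9734
N(−d₂) = N(-0.23) = 0.4090;  N(−d₁) = N(-0.38) = 0.3520
P = 242·0.9734·0.4090 − 248·0.9935·0.3520 = 96.3452 − 86.7286 = 9.6166

€9.62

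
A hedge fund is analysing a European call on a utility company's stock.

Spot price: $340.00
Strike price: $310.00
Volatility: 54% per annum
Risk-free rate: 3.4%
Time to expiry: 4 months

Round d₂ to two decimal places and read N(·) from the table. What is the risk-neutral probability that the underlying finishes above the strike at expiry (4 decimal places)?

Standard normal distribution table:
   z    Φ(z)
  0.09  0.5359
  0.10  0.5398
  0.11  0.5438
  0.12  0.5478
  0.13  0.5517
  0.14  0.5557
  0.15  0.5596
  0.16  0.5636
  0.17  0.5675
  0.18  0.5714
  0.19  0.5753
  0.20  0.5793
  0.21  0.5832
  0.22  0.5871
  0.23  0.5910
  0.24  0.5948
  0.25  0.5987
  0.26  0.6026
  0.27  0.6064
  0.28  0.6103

0.5714

σ√T = 0.54 × 0.5774 = 0.3118
d₁ = [ln(340/310) + (0.034 + 0.54²/2)·0.3333] / 0.3118 = [0.0924 + 0.0599] / 0.3118 = 0.4885 ≈ 0.49
d₂ = d₁ − σ√T = 0.4885 − 0.3118 = 0.1768 ≈ 0.18
Risk-neutral Pr[S_T > K] = N(d₂) = N(0.18) = 0.5714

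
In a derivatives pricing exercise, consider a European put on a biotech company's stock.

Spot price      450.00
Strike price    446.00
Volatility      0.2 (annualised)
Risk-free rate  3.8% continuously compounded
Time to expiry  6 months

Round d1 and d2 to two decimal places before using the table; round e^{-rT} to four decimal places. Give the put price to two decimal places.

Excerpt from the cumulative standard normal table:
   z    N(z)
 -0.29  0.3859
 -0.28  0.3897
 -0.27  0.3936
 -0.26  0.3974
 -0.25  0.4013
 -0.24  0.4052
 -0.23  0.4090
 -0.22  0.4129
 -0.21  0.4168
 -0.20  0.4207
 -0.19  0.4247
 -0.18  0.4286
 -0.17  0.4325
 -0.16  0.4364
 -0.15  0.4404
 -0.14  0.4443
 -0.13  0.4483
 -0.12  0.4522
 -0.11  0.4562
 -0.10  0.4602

σ√T = 0.2·√0.5 = 0.1414
d₁ = [ln(450/446) + (0.038 + ½·0.2²)·0.5] / (σ√T) = (0.0089 + 0.0290) / 0.1414 = 0.2682 → 0.27
d₂ = 0.2682 − 0.1414 = 0.1268 → 0.13
e^(−rT) = e^(−0.038·0.5) = 0.9812
P = 446·0.9812·N(-0.13) − 450·N(-0.27) = 446·0.9812·0.4483 − 450·0.3936 = 196.1829 − 177.1200 = 19.0629

19.06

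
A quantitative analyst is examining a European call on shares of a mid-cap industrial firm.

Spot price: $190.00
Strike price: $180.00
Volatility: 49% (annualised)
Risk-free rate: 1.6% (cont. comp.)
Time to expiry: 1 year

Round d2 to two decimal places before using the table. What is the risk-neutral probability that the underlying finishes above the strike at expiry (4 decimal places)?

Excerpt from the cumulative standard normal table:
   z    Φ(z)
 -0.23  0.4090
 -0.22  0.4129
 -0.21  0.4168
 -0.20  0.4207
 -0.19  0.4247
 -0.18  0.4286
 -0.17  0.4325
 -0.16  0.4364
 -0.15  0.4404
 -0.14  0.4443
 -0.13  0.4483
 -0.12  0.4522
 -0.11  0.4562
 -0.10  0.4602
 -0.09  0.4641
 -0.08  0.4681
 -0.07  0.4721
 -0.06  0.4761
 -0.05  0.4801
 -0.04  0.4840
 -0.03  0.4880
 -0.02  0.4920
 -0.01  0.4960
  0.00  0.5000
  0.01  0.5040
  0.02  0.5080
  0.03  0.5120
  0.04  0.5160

0.4602

σ√T = 0.49·√1 = 0.4900
d₁ = [ln(190/180) + (0.016 + ½·0.49²)·1] / (σ√T) = (0.0541 + 0.1361) / 0.4900 = 0.3880 ⇒ 0.39
d₂ = 0.3880 − 0.4900 = -0.1020 ⇒ -0.10
Risk-neutral Pr[S_T > K] = N(d₂) = N(-0.10) = 0.4602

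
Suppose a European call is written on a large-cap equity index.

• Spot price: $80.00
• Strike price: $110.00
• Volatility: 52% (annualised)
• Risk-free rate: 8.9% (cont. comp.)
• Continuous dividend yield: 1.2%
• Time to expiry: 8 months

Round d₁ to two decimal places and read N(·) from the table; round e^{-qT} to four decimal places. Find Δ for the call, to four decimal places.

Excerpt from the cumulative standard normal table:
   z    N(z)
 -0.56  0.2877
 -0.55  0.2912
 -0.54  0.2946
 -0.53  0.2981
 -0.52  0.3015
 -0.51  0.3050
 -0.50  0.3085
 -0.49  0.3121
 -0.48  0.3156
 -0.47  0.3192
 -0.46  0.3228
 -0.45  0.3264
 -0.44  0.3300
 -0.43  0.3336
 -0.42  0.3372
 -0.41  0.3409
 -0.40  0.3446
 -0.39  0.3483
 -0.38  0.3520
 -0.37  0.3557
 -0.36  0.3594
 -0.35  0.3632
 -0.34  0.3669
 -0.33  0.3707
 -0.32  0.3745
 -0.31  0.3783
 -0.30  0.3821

σ√T = 0.52·√0.6667 = 0.4246
d₁ = [ln(80/110) + (0.089 − 0.012 + 0.52²/2)·0.6667] / 0.4246 = [-0.3185 + 0.1415] / 0.4246 = -0.4169 ≈ -0.42
N(d₁) = N(-0.42) = 0.3372
Δ_call = exp(−qT)·N(d₁) = 0.9920·0.3372 = 0.3345

0.3345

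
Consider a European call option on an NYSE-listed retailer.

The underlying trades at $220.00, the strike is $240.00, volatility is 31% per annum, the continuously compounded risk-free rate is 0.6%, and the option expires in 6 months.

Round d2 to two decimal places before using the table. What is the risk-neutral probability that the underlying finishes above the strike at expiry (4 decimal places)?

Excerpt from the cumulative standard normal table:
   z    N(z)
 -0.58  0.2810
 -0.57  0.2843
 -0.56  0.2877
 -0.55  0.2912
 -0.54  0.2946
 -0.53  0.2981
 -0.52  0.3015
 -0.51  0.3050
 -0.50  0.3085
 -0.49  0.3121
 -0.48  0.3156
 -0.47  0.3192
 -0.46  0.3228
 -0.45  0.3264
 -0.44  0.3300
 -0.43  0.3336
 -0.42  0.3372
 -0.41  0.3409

σ√T = 0.31·√0.5 = 0.2192
d₁ = [ln(220/240) + (0.006 + 0.31²/2)·0.5] / 0.2192 = [-0.0870 + 0.0270] / 0.2192 = -0.2737 → -0.27
d₂ = d₁ − σ√T = -0.2737 − 0.2192 = -0.4929 → -0.49
Pr(exercise) under Q = N(d₂) = 0.3121

0.3121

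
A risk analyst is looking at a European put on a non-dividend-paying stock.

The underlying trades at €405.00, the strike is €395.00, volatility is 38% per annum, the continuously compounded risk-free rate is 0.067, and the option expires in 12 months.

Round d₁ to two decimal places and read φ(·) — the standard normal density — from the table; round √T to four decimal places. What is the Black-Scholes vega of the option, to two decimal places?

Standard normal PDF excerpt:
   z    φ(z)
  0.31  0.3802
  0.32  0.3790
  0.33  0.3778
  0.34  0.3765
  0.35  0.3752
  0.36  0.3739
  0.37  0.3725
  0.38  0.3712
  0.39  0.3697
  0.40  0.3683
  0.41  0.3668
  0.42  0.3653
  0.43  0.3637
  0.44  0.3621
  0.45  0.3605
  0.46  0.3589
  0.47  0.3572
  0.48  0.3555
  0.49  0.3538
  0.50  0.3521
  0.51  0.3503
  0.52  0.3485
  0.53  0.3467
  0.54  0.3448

σ√T = 0.38 × 1.0000 = 0.3800
d₁ = [ln(405/395) + (0.067 + 0.38²/2)·1] / 0.3800 = [0.0250 + 0.1392] / 0.3800 = 0.4321 which rounds to 0.43
√T = √1 = 1.0000
φ(d₁) = φ(0.43) = 0.3637
vega = S·φ(d₁)·√T = 405·0.3637·1.0000 = 147.2985

147.30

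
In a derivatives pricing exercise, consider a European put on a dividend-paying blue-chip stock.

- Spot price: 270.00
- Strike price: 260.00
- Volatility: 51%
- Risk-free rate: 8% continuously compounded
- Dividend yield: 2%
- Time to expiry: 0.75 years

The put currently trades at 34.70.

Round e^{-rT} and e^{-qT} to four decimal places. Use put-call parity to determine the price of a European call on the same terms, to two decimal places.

exp(−qT) = exp(−0.02·0.75) = 0.9851;  exp(−rT) = exp(−0.08·0.75) = 0.9418
Put-call parity: C − P = S·e^(−qT) − K·e^(−rT) = 270·0.9851 − 260·0.9418 = 265.9770 − 244.8680 = 21.1090
C = P + (C − P) = 34.70 + (21.1090) = 55.8090

55.81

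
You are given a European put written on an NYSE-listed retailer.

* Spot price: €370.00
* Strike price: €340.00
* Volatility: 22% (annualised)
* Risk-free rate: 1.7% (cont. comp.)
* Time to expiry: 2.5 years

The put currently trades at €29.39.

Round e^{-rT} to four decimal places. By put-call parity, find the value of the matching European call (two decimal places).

exp(−rT) = exp(−0.017·2.5) = 0.9584
Put-call parity: C − P = S − K·e^(−rT) = 370 − 340·0.9584 = 370 − 325.8560 = 44.1440
C = P + (C − P) = 29.39 + (44.1440) = 73.5340

€73.53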